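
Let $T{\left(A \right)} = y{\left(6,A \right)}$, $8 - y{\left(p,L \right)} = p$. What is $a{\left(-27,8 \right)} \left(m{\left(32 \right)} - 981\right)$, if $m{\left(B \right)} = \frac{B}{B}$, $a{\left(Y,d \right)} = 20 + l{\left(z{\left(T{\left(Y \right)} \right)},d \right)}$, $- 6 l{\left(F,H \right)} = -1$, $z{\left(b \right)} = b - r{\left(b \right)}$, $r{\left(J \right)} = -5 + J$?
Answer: $- \frac{59290}{3} \approx -19763.0$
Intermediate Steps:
$y{\left(p,L \right)} = 8 - p$
$T{\left(A \right)} = 2$ ($T{\left(A \right)} = 8 - 6 = 2$)
$z{\left(b \right)} = 5$ ($z{\left(b \right)} = b - \left(-5 + b\right) = 5$)
$l{\left(F,H \right)} = \frac{1}{6}$ ($l{\left(F,H \right)} = \left(- \frac{1}{6}\right) \left(-1\right) = \frac{1}{6}$)
$a{\left(Y,d \right)} = \frac{121}{6}$ ($a{\left(Y,d \right)} = 20 + \frac{1}{6} = \frac{121}{6}$)
$m{\left(B \right)} = 1$
$a{\left(-27,8 \right)} \left(m{\left(32 \right)} - 981\right) = \frac{121 \left(1 - 981\right)}{6} = \frac{121}{6} \left(-980\right) = - \frac{59290}{3}$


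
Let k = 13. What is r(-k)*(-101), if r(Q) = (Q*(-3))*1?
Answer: -3939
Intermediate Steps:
r(Q) = -3*Q (r(Q) = -3*Q*1 = -3*Q)
r(-k)*(-101) = -(-3)*13*(-101) = -3*(-13)*(-101) = 39*(-101) = -3939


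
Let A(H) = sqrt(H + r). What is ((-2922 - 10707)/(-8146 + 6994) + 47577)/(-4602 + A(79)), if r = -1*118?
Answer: -1078172549/104263104 - 18274111*I*sqrt(39)/8132522112 ≈ -10.341 - 0.014033*I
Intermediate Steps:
r = -118
A(H) = sqrt(-118 + H) (A(H) = sqrt(H - 118) = sqrt(-118 + H))
((-2922 - 10707)/(-8146 + 6994) + 47577)/(-4602 + A(79)) = ((-2922 - 10707)/(-8146 + 6994) + 47577)/(-4602 + sqrt(-118 + 79)) = (-13629/(-1152) + 47577)/(-4602 + sqrt(-39)) = (-13629*(-1/1152) + 47577)/(-4602 + I*sqrt(39)) = (4543/384 + 47577)/(-4602 + I*sqrt(39)) = 18274111/(384*(-4602 + I*sqrt(39)))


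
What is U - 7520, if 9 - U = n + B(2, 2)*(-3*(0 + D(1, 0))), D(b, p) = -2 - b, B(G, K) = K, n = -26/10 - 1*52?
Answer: -37372/5 ≈ -7474.4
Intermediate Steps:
n = -273/5 (n = -26*1/10 - 52 = -13/5 - 52 = -273/5 ≈ -54.600)
U = 228/5 (U = 9 - (-273/5 + 2*(-3*(0 + (-2 - 1*1)))) = 9 - (-273/5 + 2*(-3*(0 + (-2 - 1)))) = 9 - (-273/5 + 2*(-3*(0 - 3))) = 9 - (-273/5 + 2*(-3*(-3))) = 9 - (-273/5 + 2*9) = 9 - (-273/5 + 18) = 9 - 1*(-183/5) = 9 + 183/5 = 228/5 ≈ 45.600)
U - 7520 = 228/5 - 7520 = -37372/5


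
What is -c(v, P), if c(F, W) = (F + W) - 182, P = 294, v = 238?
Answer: -350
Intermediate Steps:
c(F, W) = -182 + F + W
-c(v, P) = -(-182 + 238 + 294) = -1*350 = -350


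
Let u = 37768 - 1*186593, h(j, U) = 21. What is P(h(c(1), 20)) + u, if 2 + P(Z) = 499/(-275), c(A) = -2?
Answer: -40927924/275 ≈ -1.4883e+5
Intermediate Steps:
u = -148825 (u = 37768 - 186593 = -148825)
P(Z) = -1049/275 (P(Z) = -2 + 499/(-275) = -2 + 499*(-1/275) = -2 - 499/275 = -1049/275)
P(h(c(1), 20)) + u = -1049/275 - 148825 = -40927924/275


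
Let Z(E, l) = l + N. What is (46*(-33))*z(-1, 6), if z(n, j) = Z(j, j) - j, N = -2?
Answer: 3036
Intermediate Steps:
Z(E, l) = -2 + l (Z(E, l) = l - 2 = -2 + l)
z(n, j) = -2 (z(n, j) = (-2 + j) - j = -2)
(46*(-33))*z(-1, 6) = (46*(-33))*(-2) = -1518*(-2) = 3036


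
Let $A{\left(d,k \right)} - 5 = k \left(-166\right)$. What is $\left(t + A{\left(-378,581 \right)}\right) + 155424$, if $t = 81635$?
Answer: $140618$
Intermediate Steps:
$A{\left(d,k \right)} = 5 - 166 k$ ($A{\left(d,k \right)} = 5 + k \left(-166\right) = 5 - 166 k$)
$\left(t + A{\left(-378,581 \right)}\right) + 155424 = \left(81635 + \left(5 - 96446\right)\right) + 155424 = \left(81635 - 96441\right) + 155424 = -14806 + 155424 = 140618$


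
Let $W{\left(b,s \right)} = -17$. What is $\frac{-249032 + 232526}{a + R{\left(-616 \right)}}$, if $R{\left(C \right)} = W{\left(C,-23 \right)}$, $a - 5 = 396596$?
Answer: $- \frac{8253}{198292} \approx -0.04162$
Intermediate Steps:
$a = 396601$ ($a = 5 + 396596 = 396601$)
$R{\left(C \right)} = -17$
$\frac{-249032 + 232526}{a + R{\left(-616 \right)}} = \frac{-249032 + 232526}{396601 - 17} = - \frac{16506}{396584} = \left(-16506\right) \frac{1}{396584} = - \frac{8253}{198292}$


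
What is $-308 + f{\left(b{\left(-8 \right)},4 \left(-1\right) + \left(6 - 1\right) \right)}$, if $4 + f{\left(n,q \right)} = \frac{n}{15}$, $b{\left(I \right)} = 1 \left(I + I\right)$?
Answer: $- \frac{4696}{15} \approx -313.07$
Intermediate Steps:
$b{\left(I \right)} = 2 I$ ($b{\left(I \right)} = 1 \cdot 2 I = 2 I$)
$f{\left(n,q \right)} = -4 + \frac{n}{15}$
$-308 + f{\left(b{\left(-8 \right)},4 \left(-1\right) + \left(6 - 1\right) \right)} = -308 - \left(4 - \frac{2 \left(-8\right)}{15}\right) = -308 + \left(-4 + \frac{1}{15} \left(-16\right)\right) = -308 - \frac{76}{15} = - \frac{4696}{15}$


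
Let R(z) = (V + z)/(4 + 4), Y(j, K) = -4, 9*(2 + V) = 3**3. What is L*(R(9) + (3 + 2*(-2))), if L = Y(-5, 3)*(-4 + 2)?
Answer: 2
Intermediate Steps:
V = 1 (V = -2 + (1/9)*3**3 = -2 + (1/9)*27 = -2 + 3 = 1)
R(z) = 1/8 + z/8 (R(z) = (1 + z)/(4 + 4) = (1 + z)/8 = (1 + z)*(1/8) = 1/8 + z/8)
L = 8 (L = -4*(-4 + 2) = -4*(-2) = 8)
L*(R(9) + (3 + 2*(-2))) = 8*((1/8 + (1/8)*9) + (3 + 2*(-2))) = 8*((1/8 + 9/8) + (3 - 4)) = 8*(5/4 - 1) = 8*(1/4) = 2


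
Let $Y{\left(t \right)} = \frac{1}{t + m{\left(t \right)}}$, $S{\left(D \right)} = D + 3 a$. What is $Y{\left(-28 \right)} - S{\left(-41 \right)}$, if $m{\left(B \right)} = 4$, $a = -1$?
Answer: $\frac{1055}{24} \approx 43.958$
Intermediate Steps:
$S{\left(D \right)} = -3 + D$ ($S{\left(D \right)} = D + 3 \left(-1\right) = D - 3 = -3 + D$)
$Y{\left(t \right)} = \frac{1}{4 + t}$ ($Y{\left(t \right)} = \frac{1}{t + 4} = \frac{1}{4 + t}$)
$Y{\left(-28 \right)} - S{\left(-41 \right)} = \frac{1}{4 - 28} - \left(-3 - 41\right) = \frac{1}{-24} - -44 = - \frac{1}{24} + 44 = \frac{1055}{24}$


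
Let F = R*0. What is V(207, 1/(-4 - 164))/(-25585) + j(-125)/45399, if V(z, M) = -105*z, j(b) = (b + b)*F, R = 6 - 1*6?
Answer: 621/731 ≈ 0.84952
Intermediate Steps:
R = 0 (R = 6 - 6 = 0)
F = 0 (F = 0*0 = 0)
j(b) = 0 (j(b) = (b + b)*0 = (2*b)*0 = 0)
V(207, 1/(-4 - 164))/(-25585) + j(-125)/45399 = -105*207/(-25585) + 0/45399 = -21735*(-1/25585) + 0*(1/45399) = 621/731 + 0 = 621/731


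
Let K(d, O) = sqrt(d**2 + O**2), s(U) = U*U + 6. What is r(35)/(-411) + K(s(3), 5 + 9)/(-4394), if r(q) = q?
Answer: -35/411 - sqrt(421)/4394 ≈ -0.089828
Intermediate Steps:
s(U) = 6 + U**2 (s(U) = U**2 + 6 = 6 + U**2)
K(d, O) = sqrt(O**2 + d**2)
r(35)/(-411) + K(s(3), 5 + 9)/(-4394) = 35/(-411) + sqrt((5 + 9)**2 + (6 + 3**2)**2)/(-4394) = 35*(-1/411) + sqrt(14**2 + (6 + 9)**2)*(-1/4394) = -35/411 + sqrt(196 + 15**2)*(-1/4394) = -35/411 + sqrt(196 + 225)*(-1/4394) = -35/411 + sqrt(421)*(-1/4394) = -35/411 - sqrt(421)/4394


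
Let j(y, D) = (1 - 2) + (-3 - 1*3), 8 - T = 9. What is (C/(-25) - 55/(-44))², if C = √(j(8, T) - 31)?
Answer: 15017/10000 - I*√38/10 ≈ 1.5017 - 0.61644*I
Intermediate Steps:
T = -1 (T = 8 - 1*9 = 8 - 9 = -1)
j(y, D) = -7 (j(y, D) = -1 + (-3 - 3) = -1 - 6 = -7)
C = I*√38 (C = √(-7 - 31) = √(-38) = I*√38 ≈ 6.1644*I)
(C/(-25) - 55/(-44))² = ((I*√38)/(-25) - 55/(-44))² = ((I*√38)*(-1/25) - 55*(-1/44))² = (-I*√38/25 + 5/4)² = (5/4 - I*√38/25)²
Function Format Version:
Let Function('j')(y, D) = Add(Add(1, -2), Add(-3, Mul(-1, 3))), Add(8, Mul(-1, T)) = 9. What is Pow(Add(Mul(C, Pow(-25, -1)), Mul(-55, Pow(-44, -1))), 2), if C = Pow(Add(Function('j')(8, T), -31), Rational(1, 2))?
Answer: Add(Rational(15017, 10000), Mul(Rational(-1, 10), I, Pow(38, Rational(1, 2)))) ≈ Add(1.5017, Mul(-0.61644, I))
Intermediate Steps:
T = -1 (T = Add(8, Mul(-1, 9)) = Add(8, -9) = -1)
Function('j')(y, D) = -7 (Function('j')(y, D) = Add(-1, Add(-3, -3)) = Add(-1, -6) = -7)
C = Mul(I, Pow(38, Rational(1, 2))) (C = Pow(Add(-7, -31), Rational(1, 2)) = Pow(-38, Rational(1, 2)) = Mul(I, Pow(38, Rational(1, 2))) ≈ Mul(6.1644, I))
Pow(Add(Mul(C, Pow(-25, -1)), Mul(-55, Pow(-44, -1))), 2) = Pow(Add(Mul(Mul(I, Pow(38, Rational(1, 2))), Pow(-25, -1)), Mul(-55, Pow(-44, -1))), 2) = Pow(Add(Mul(Mul(I, Pow(38, Rational(1, 2))), Rational(-1, 25)), Mul(-55, Rational(-1, 44))), 2) = Pow(Add(Mul(Rational(-1, 25), I, Pow(38, Rational(1, 2))), Rational(5, 4)), 2) = Pow(Add(Rational(5, 4), Mul(Rational(-1, 25), I, Pow(38, Rational(1, 2)))), 2)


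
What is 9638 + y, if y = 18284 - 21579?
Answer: 6343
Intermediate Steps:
y = -3295
9638 + y = 9638 - 3295 = 6343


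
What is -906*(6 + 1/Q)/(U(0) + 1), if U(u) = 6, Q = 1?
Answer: -906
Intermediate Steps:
-906*(6 + 1/Q)/(U(0) + 1) = -906*(6 + 1/1)/(6 + 1) = -906*(6 + 1)/7 = -6342/7 = -906*1 = -906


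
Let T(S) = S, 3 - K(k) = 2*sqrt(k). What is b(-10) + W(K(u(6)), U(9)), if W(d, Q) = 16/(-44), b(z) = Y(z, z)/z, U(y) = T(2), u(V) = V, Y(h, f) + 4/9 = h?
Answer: 337/495 ≈ 0.68081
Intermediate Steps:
Y(h, f) = -4/9 + h
K(k) = 3 - 2*sqrt(k)
U(y) = 2
b(z) = (-4/9 + z)/z
W(d, Q) = -4/11 (W(d, Q) = 16*(-1/44) = -4/11)
b(-10) + W(K(u(6)), U(9)) = (-4/9 - 10)/(-10) - 4/11 = -1/10*(-94/9) - 4/11 = 47/45 - 4/11 = 337/495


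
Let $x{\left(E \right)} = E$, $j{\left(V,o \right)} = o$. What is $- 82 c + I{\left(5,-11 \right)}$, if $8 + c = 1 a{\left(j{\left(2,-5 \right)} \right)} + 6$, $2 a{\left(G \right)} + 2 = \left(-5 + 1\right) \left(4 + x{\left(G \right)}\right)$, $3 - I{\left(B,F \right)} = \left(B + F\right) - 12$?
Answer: $103$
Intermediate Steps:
$I{\left(B,F \right)} = 15 - B - F$ ($I{\left(B,F \right)} = 3 - \left(\left(B + F\right) - 12\right) = 3 - \left(-12 + B + F\right) = 15 - B - F$)
$a{\left(G \right)} = -9 - 2 G$ ($a{\left(G \right)} = -1 + \frac{\left(-5 + 1\right) \left(4 + G\right)}{2} = -1 + \frac{\left(-4\right) \left(4 + G\right)}{2} = -1 + \frac{-16 - 4 G}{2} = -1 - \left(8 + 2 G\right) = -9 - 2 G$)
$c = -1$ ($c = -8 + \left(1 \left(-9 - -10\right) + 6\right) = -8 + \left(1 \left(-9 + 10\right) + 6\right) = -8 + \left(1 \cdot 1 + 6\right) = -8 + \left(1 + 6\right) = -8 + 7 = -1$)
$- 82 c + I{\left(5,-11 \right)} = \left(-82\right) \left(-1\right) - -21 = 82 + \left(15 - 5 + 11\right) = 82 + 21 = 103$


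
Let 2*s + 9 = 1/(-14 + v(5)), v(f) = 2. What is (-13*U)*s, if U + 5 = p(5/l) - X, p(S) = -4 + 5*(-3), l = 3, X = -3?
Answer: -9919/8 ≈ -1239.9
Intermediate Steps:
s = -109/24 (s = -9/2 + 1/(2*(-14 + 2)) = -9/2 + (½)/(-12) = -9/2 + (½)*(-1/12) = -9/2 - 1/24 = -109/24 ≈ -4.5417)
p(S) = -19 (p(S) = -4 - 15 = -19)
U = -21 (U = -5 + (-19 - 1*(-3)) = -5 + (-19 + 3) = -5 - 16 = -21)
(-13*U)*s = -13*(-21)*(-109/24) = 273*(-109/24) = -9919/8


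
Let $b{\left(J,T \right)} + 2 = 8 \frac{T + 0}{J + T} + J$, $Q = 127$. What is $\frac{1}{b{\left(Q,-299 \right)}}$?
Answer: $\frac{43}{5973} \approx 0.0071991$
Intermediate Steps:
$b{\left(J,T \right)} = -2 + J + \frac{8 T}{J + T}$ ($b{\left(J,T \right)} = -2 + \left(8 \frac{T + 0}{J + T} + J\right) = -2 + \left(8 \frac{T}{J + T} + J\right) = -2 + \left(\frac{8 T}{J + T} + J\right) = -2 + \left(J + \frac{8 T}{J + T}\right) = -2 + J + \frac{8 T}{J + T}$)
$\frac{1}{b{\left(Q,-299 \right)}} = \frac{1}{\frac{1}{127 - 299} \left(127^{2} - 254 + 6 \left(-299\right) + 127 \left(-299\right)\right)} = \frac{1}{\frac{1}{-172} \left(16129 - 254 - 1794 - 37973\right)} = \frac{1}{\left(- \frac{1}{172}\right) \left(-23892\right)} = \frac{1}{\frac{5973}{43}} = \frac{43}{5973}$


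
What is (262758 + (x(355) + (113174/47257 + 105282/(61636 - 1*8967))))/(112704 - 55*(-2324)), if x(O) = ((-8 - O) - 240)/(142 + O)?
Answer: 46434500033300017/42504800990543332 ≈ 1.0925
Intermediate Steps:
x(O) = (-248 - O)/(142 + O)
(262758 + (x(355) + (113174/47257 + 105282/(61636 - 1*8967))))/(112704 - 55*(-2324)) = (262758 + ((-248 - 1*355)/(142 + 355) + (113174/47257 + 105282/(61636 - 1*8967))))/(112704 - 55*(-2324)) = (262758 + ((-248 - 355)/497 + (113174*(1/47257) + 105282/(61636 - 8967))))/(112704 + 127820) = (262758 + ((1/497)*(-603) + (113174/47257 + 105282/52669)))/240524 = (262758 + (-603/497 + (113174/47257 + 105282*(1/52669))))*(1/240524) = (262758 + (-603/497 + (113174/47257 + 105282/52669)))*(1/240524) = (262758 + (-603/497 + 10936072880/2488978933))*(1/240524) = (262758 + 562053417823/176717504243)*(1/240524) = (46434500033300017/176717504243)*(1/240524) = 46434500033300017/42504800990543332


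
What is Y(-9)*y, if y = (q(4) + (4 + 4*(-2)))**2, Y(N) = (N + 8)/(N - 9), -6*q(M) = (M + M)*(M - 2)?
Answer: 200/81 ≈ 2.4691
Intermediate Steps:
q(M) = -M*(-2 + M)/3 (q(M) = -(M + M)*(M - 2)/6 = -2*M*(-2 + M)/6 = -M*(-2 + M)/3)
Y(N) = (8 + N)/(-9 + N)
y = 400/9 (y = ((1/3)*4*(2 - 1*4) + (4 + 4*(-2)))**2 = ((1/3)*4*(2 - 4) + (4 - 8))**2 = ((1/3)*4*(-2) - 4)**2 = (-8/3 - 4)**2 = (-20/3)**2 = 400/9 ≈ 44.444)
Y(-9)*y = ((8 - 9)/(-9 - 9))*(400/9) = (-1/(-18))*(400/9) = -1/18*(-1)*(400/9) = (1/18)*(400/9) = 200/81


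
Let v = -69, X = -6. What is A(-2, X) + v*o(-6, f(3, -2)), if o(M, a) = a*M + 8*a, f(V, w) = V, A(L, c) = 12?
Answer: -402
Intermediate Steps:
o(M, a) = 8*a + M*a (o(M, a) = M*a + 8*a = 8*a + M*a)
A(-2, X) + v*o(-6, f(3, -2)) = 12 - 207*(8 - 6) = 12 - 207*2 = 12 - 69*6 = 12 - 414 = -402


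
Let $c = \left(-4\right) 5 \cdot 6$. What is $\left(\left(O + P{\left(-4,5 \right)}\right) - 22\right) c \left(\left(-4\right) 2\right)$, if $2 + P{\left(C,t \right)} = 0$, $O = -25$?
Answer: $-47040$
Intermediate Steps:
$P{\left(C,t \right)} = -2$ ($P{\left(C,t \right)} = -2 + 0 = -2$)
$c = -120$ ($c = \left(-20\right) 6 = -120$)
$\left(\left(O + P{\left(-4,5 \right)}\right) - 22\right) c \left(\left(-4\right) 2\right) = \left(\left(-25 - 2\right) - 22\right) \left(-120\right) \left(\left(-4\right) 2\right) = \left(-27 - 22\right) \left(-120\right) \left(-8\right) = \left(-49\right) \left(-120\right) \left(-8\right) = 5880 \left(-8\right) = -47040$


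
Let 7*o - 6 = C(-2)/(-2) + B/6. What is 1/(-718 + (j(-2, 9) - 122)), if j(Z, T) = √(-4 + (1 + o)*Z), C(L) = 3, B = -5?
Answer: -4410/3704437 - I*√777/7408874 ≈ -0.0011905 - 3.7623e-6*I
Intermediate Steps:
o = 11/21 (o = 6/7 + (3/(-2) - 5/6)/7 = 6/7 + (3*(-½) - 5*⅙)/7 = 6/7 + (-3/2 - ⅚)/7 = 6/7 + (⅐)*(-7/3) = 6/7 - ⅓ = 11/21 ≈ 0.52381)
j(Z, T) = √(-4 + 32*Z/21) (j(Z, T) = √(-4 + (1 + 11/21)*Z) = √(-4 + 32*Z/21))
1/(-718 + (j(-2, 9) - 122)) = 1/(-718 + (2*√(-441 + 168*(-2))/21 - 122)) = 1/(-718 + (2*√(-441 - 336)/21 - 122)) = 1/(-718 + (2*√(-777)/21 - 122)) = 1/(-718 + (2*(I*√777)/21 - 122)) = 1/(-718 + (2*I*√777/21 - 122)) = 1/(-718 + (-122 + 2*I*√777/21)) = 1/(-840 + 2*I*√777/21)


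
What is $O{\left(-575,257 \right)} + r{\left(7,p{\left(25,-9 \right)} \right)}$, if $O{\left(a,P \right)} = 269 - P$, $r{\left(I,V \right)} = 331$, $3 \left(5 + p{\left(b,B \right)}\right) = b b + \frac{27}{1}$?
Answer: $343$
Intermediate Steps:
$p{\left(b,B \right)} = 4 + \frac{b^{2}}{3}$ ($p{\left(b,B \right)} = -5 + \frac{b b + \frac{27}{1}}{3} = -5 + \frac{b^{2} + 27 \cdot 1}{3} = -5 + \frac{b^{2} + 27}{3} = -5 + \frac{27 + b^{2}}{3} = -5 + \left(9 + \frac{b^{2}}{3}\right) = 4 + \frac{b^{2}}{3}$)
$O{\left(-575,257 \right)} + r{\left(7,p{\left(25,-9 \right)} \right)} = \left(269 - 257\right) + 331 = 12 + 331 = 343$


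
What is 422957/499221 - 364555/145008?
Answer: -13406818111/8043448752 ≈ -1.6668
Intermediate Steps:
422957/499221 - 364555/145008 = -13406818111/8043448752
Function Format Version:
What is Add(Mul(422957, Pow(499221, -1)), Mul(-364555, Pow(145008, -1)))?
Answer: Rational(-13406818111, 8043448752) ≈ -1.6668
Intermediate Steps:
Add(Mul(422957, Pow(499221, -1)), Mul(-364555, Pow(145008, -1))) = Add(Mul(422957, Rational(1, 499221)), Mul(-364555, Rational(1, 145008))) = Add(Rational(422957, 499221), Rational(-364555, 145008)) = Rational(-13406818111, 8043448752)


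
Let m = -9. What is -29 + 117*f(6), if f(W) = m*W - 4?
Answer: -6815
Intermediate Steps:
f(W) = -4 - 9*W (f(W) = -9*W - 4 = -4 - 9*W)
-29 + 117*f(6) = -29 + 117*(-4 - 9*6) = -29 + 117*(-4 - 54) = -29 + 117*(-58) = -29 - 6786 = -6815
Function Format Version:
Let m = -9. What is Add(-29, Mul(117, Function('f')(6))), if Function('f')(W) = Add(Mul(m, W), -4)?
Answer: -6815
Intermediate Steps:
Function('f')(W) = Add(-4, Mul(-9, W)) (Function('f')(W) = Add(Mul(-9, W), -4) = Add(-4, Mul(-9, W)))
Add(-29, Mul(117, Function('f')(6))) = Add(-29, Mul(117, Add(-4, Mul(-9, 6)))) = Add(-29, Mul(117, Add(-4, -54))) = Add(-29, Mul(117, -58)) = Add(-29, -6786) = -6815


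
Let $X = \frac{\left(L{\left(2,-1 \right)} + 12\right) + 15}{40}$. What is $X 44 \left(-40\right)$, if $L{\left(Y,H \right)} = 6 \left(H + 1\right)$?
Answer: $-1188$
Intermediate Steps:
$L{\left(Y,H \right)} = 6 + 6 H$ ($L{\left(Y,H \right)} = 6 \left(1 + H\right) = 6 + 6 H$)
$X = \frac{27}{40}$ ($X = \frac{\left(\left(6 + 6 \left(-1\right)\right) + 12\right) + 15}{40} = \left(\left(\left(6 - 6\right) + 12\right) + 15\right) \frac{1}{40} = \left(\left(0 + 12\right) + 15\right) \frac{1}{40} = \left(12 + 15\right) \frac{1}{40} = 27 \cdot \frac{1}{40} = \frac{27}{40} \approx 0.675$)
$X 44 \left(-40\right) = \frac{27}{40} \cdot 44 \left(-40\right) = \frac{297}{10} \left(-40\right) = -1188$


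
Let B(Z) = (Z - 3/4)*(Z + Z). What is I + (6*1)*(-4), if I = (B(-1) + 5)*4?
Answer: 10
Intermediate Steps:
B(Z) = 2*Z*(-¾ + Z) (B(Z) = (Z - 3*¼)*(2*Z) = (Z - ¾)*(2*Z) = (-¾ + Z)*(2*Z) = 2*Z*(-¾ + Z))
I = 34 (I = ((½)*(-1)*(-3 + 4*(-1)) + 5)*4 = ((½)*(-1)*(-3 - 4) + 5)*4 = ((½)*(-1)*(-7) + 5)*4 = (7/2 + 5)*4 = (17/2)*4 = 34)
I + (6*1)*(-4) = 34 + (6*1)*(-4) = 34 + 6*(-4) = 34 - 24 = 10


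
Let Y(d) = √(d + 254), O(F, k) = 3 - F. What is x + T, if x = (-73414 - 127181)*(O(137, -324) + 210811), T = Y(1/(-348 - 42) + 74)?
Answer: -42260752815 + √49888410/390 ≈ -4.2261e+10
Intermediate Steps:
Y(d) = √(254 + d)
T = √49888410/390 (T = √(254 + (1/(-348 - 42) + 74)) = √(254 + (1/(-390) + 74)) = √(254 + (-1/390 + 74)) = √(254 + 28859/390) = √(127919/390) = √49888410/390 ≈ 18.111)
x = -42260752815 (x = (-73414 - 127181)*((3 - 1*137) + 210811) = -200595*((3 - 137) + 210811) = -200595*(-134 + 210811) = -200595*210677 = -42260752815)
x + T = -42260752815 + √49888410/390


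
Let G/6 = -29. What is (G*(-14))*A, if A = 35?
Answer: 85260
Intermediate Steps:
G = -174 (G = 6*(-29) = -174)
(G*(-14))*A = -174*(-14)*35 = 2436*35 = 85260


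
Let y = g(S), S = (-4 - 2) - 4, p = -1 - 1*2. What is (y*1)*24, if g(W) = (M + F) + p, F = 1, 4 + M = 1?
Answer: -120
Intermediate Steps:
M = -3 (M = -4 + 1 = -3)
p = -3 (p = -1 - 2 = -3)
S = -10 (S = -6 - 4 = -10)
g(W) = -5 (g(W) = (-3 + 1) - 3 = -2 - 3 = -5)
y = -5
(y*1)*24 = -5*1*24 = -5*24 = -120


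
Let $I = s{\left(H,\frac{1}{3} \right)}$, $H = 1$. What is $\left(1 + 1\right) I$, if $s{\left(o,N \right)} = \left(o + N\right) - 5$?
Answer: $- \frac{22}{3} \approx -7.3333$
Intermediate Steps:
$s{\left(o,N \right)} = -5 + N + o$ ($s{\left(o,N \right)} = \left(N + o\right) - 5 = -5 + N + o$)
$I = - \frac{11}{3}$ ($I = -5 + \frac{1}{3} + 1 = - \frac{11}{3} \approx -3.6667$)
$\left(1 + 1\right) I = \left(1 + 1\right) \left(- \frac{11}{3}\right) = 2 \left(- \frac{11}{3}\right) = - \frac{22}{3}$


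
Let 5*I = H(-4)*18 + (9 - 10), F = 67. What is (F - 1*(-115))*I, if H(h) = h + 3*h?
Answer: -52598/5 ≈ -10520.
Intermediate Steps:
H(h) = 4*h
I = -289/5 (I = ((4*(-4))*18 + (9 - 10))/5 = (-16*18 - 1)/5 = (-288 - 1)/5 = (1/5)*(-289) = -289/5 ≈ -57.800)
(F - 1*(-115))*I = (67 - 1*(-115))*(-289/5) = (67 + 115)*(-289/5) = 182*(-289/5) = -52598/5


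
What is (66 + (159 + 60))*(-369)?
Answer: -105165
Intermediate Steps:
(66 + (159 + 60))*(-369) = (66 + 219)*(-369) = 285*(-369) = -105165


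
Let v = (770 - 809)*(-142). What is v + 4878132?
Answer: 4883670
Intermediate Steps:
v = 5538 (v = -39*(-142) = 5538)
v + 4878132 = 5538 + 4878132 = 4883670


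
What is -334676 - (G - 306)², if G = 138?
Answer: -362900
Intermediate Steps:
-334676 - (G - 306)² = -334676 - (138 - 306)² = -334676 - 1*(-168)² = -334676 - 1*28224 = -334676 - 28224 = -362900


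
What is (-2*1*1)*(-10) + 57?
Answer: 77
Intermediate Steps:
(-2*1*1)*(-10) + 57 = -2*1*(-10) + 57 = -2*(-10) + 57 = 20 + 57 = 77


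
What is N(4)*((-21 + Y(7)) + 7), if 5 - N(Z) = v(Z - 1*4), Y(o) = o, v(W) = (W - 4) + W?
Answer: -63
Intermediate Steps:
v(W) = -4 + 2*W (v(W) = (-4 + W) + W = -4 + 2*W)
N(Z) = 17 - 2*Z (N(Z) = 5 - (-4 + 2*(Z - 1*4)) = 5 - (-4 + 2*(Z - 4)) = 5 - (-4 + 2*(-4 + Z)) = 5 - (-4 + (-8 + 2*Z)) = 5 - (-12 + 2*Z) = 5 + (12 - 2*Z) = 17 - 2*Z)
N(4)*((-21 + Y(7)) + 7) = (17 - 2*4)*((-21 + 7) + 7) = (17 - 8)*(-14 + 7) = 9*(-7) = -63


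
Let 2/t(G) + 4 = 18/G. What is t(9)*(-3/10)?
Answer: 3/10 ≈ 0.30000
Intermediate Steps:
t(G) = 2/(-4 + 18/G)
t(9)*(-3/10) = (-1*9/(-9 + 2*9))*(-3/10) = (-1*9/(-9 + 18))*(-3*⅒) = -1*9/9*(-3/10) = -1*9*⅑*(-3/10) = -1*(-3/10) = 3/10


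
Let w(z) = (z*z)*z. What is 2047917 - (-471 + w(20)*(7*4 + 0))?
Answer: 1824388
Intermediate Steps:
w(z) = z³ (w(z) = z²*z = z³)
2047917 - (-471 + w(20)*(7*4 + 0)) = 2047917 - (-471 + 20³*(7*4 + 0)) = 2047917 - (-471 + 8000*(28 + 0)) = 2047917 - (-471 + 8000*28) = 2047917 - (-471 + 224000) = 2047917 - 1*223529 = 2047917 - 223529 = 1824388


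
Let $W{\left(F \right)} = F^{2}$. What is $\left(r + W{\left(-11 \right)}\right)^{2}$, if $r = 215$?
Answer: $112896$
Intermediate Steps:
$\left(r + W{\left(-11 \right)}\right)^{2} = \left(215 + \left(-11\right)^{2}\right)^{2} = \left(215 + 121\right)^{2} = 336^{2} = 112896$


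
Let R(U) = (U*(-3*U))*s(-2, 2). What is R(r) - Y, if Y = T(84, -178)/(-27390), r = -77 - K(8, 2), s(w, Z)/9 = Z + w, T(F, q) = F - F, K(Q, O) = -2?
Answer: 0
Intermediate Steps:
T(F, q) = 0
s(w, Z) = 9*Z + 9*w (s(w, Z) = 9*(Z + w) = 9*Z + 9*w)
r = -75 (r = -77 - 1*(-2) = -77 + 2 = -75)
R(U) = 0 (R(U) = (U*(-3*U))*(9*2 + 9*(-2)) = (-3*U²)*(18 - 18) = -3*U²*0 = 0)
Y = 0 (Y = 0/(-27390) = 0*(-1/27390) = 0)
R(r) - Y = 0 - 1*0 = 0 + 0 = 0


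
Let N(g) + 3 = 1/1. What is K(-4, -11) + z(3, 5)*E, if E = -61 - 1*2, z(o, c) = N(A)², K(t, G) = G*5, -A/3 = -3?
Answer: -307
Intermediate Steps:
A = 9 (A = -3*(-3) = 9)
K(t, G) = 5*G
N(g) = -2 (N(g) = -3 + 1/1 = -3 + 1 = -2)
z(o, c) = 4 (z(o, c) = (-2)² = 4)
E = -63 (E = -61 - 2 = -63)
K(-4, -11) + z(3, 5)*E = 5*(-11) + 4*(-63) = -55 - 252 = -307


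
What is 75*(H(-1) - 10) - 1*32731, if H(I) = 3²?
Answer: -32806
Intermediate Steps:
H(I) = 9
75*(H(-1) - 10) - 1*32731 = 75*(9 - 10) - 1*32731 = 75*(-1) - 32731 = -75 - 32731 = -32806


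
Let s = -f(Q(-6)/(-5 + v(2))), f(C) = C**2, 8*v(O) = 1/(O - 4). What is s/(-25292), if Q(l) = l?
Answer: 256/4609467 ≈ 5.5538e-5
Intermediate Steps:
v(O) = 1/(8*(-4 + O)) (v(O) = 1/(8*(O - 4)) = 1/(8*(-4 + O)))
s = -1024/729 (s = -(-6/(-5 + 1/(8*(-4 + 2))))**2 = -(-6/(-5 + (1/8)/(-2)))**2 = -(-6/(-5 + (1/8)*(-1/2)))**2 = -(-6/(-5 - 1/16))**2 = -(-6/(-81/16))**2 = -(-16/81*(-6))**2 = -(32/27)**2 = -1*1024/729 = -1024/729 ≈ -1.4047)
s/(-25292) = -1024/729/(-25292) = -1024/729*(-1/25292) = 256/4609467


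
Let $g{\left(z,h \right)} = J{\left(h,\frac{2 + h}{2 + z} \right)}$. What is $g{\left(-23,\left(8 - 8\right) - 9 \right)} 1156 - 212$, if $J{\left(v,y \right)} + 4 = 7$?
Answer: $3256$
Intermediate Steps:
$J{\left(v,y \right)} = 3$ ($J{\left(v,y \right)} = -4 + 7 = 3$)
$g{\left(z,h \right)} = 3$
$g{\left(-23,\left(8 - 8\right) - 9 \right)} 1156 - 212 = 3 \cdot 1156 - 212 = 3468 - 212 = 3256$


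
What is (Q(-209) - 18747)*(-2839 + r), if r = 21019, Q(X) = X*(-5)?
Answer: -321822360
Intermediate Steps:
Q(X) = -5*X
(Q(-209) - 18747)*(-2839 + r) = (-5*(-209) - 18747)*(-2839 + 21019) = (1045 - 18747)*18180 = -17702*18180 = -321822360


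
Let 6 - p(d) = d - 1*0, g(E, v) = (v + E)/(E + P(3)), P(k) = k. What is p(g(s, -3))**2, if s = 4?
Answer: 1681/49 ≈ 34.306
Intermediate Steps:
g(E, v) = (E + v)/(3 + E) (g(E, v) = (v + E)/(E + 3) = (E + v)/(3 + E))
p(d) = 6 - d (p(d) = 6 - (d - 1*0) = 6 - (d + 0) = 6 - d)
p(g(s, -3))**2 = (6 - (4 - 3)/(3 + 4))**2 = (6 - 1/7)**2 = (41/7)**2 = 1681/49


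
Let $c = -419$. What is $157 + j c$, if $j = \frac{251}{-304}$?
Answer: $\frac{152897}{304} \approx 502.95$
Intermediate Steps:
$j = - \frac{251}{304}$ ($j = 251 \left(- \frac{1}{304}\right) = - \frac{251}{304} \approx -0.82566$)
$157 + j c = 157 - - \frac{105169}{304} = 157 + \frac{105169}{304} = \frac{152897}{304}$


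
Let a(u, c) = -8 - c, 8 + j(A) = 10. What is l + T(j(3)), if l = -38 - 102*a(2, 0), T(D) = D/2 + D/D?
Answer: 780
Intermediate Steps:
j(A) = 2 (j(A) = -8 + 10 = 2)
T(D) = 1 + D/2 (T(D) = D*(½) + 1 = D/2 + 1 = 1 + D/2)
l = 778 (l = -38 - 102*(-8 - 1*0) = -38 - 102*(-8 + 0) = -38 - 102*(-8) = -38 + 816 = 778)
l + T(j(3)) = 778 + (1 + (½)*2) = 778 + (1 + 1) = 778 + 2 = 780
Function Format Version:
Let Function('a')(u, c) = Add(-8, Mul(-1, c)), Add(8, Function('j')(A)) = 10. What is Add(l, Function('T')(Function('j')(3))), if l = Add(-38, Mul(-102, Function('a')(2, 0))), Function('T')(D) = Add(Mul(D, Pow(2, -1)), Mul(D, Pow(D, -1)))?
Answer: 780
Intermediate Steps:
Function('j')(A) = 2 (Function('j')(A) = Add(-8, 10) = 2)
Function('T')(D) = Add(1, Mul(Rational(1, 2), D)) (Function('T')(D) = Add(Mul(D, Rational(1, 2)), 1) = Add(Mul(Rational(1, 2), D), 1) = Add(1, Mul(Rational(1, 2), D)))
l = 778 (l = Add(-38, Mul(-102, Add(-8, Mul(-1, 0)))) = Add(-38, Mul(-102, Add(-8, 0))) = Add(-38, Mul(-102, -8)) = Add(-38, 816) = 778)
Add(l, Function('T')(Function('j')(3))) = Add(778, Add(1, Mul(Rational(1, 2), 2))) = Add(778, Add(1, 1)) = Add(778, 2) = 780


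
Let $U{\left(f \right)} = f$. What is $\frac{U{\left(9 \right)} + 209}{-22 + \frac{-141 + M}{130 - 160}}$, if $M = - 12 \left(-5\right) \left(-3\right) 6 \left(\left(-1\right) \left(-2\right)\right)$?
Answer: $\frac{2180}{547} \approx 3.9854$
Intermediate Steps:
$M = -2160$ ($M = - 12 \cdot 15 \cdot 6 \cdot 2 = - 12 \cdot 90 \cdot 2 = \left(-12\right) 180 = -2160$)
$\frac{U{\left(9 \right)} + 209}{-22 + \frac{-141 + M}{130 - 160}} = \frac{9 + 209}{-22 + \frac{-141 - 2160}{130 - 160}} = \frac{218}{-22 - \frac{2301}{-30}} = \frac{218}{-22 - - \frac{767}{10}} = \frac{218}{-22 + \frac{767}{10}} = \frac{218}{\frac{547}{10}} = 218 \cdot \frac{10}{547} = \frac{2180}{547}$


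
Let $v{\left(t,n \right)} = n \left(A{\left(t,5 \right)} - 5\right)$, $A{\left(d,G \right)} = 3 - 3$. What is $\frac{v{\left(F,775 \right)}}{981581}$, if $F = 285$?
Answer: $- \frac{3875}{981581} \approx -0.0039477$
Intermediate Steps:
$A{\left(d,G \right)} = 0$ ($A{\left(d,G \right)} = 3 - 3 = 0$)
$v{\left(t,n \right)} = - 5 n$ ($v{\left(t,n \right)} = n \left(0 - 5\right) = n \left(-5\right) = - 5 n$)
$\frac{v{\left(F,775 \right)}}{981581} = \frac{\left(-5\right) 775}{981581} = \left(-3875\right) \frac{1}{981581} = - \frac{3875}{981581}$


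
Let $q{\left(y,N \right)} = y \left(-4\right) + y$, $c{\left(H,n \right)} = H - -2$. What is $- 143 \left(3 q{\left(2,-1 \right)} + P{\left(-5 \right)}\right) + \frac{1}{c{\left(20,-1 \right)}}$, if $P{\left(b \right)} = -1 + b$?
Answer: $\frac{75505}{22} \approx 3432.0$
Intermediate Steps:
$c{\left(H,n \right)} = 2 + H$ ($c{\left(H,n \right)} = H + 2 = 2 + H$)
$q{\left(y,N \right)} = - 3 y$ ($q{\left(y,N \right)} = - 4 y + y = - 3 y$)
$- 143 \left(3 q{\left(2,-1 \right)} + P{\left(-5 \right)}\right) + \frac{1}{c{\left(20,-1 \right)}} = - 143 \left(3 \left(\left(-3\right) 2\right) - 6\right) + \frac{1}{2 + 20} = - 143 \left(3 \left(-6\right) - 6\right) + \frac{1}{22} = - 143 \left(-18 - 6\right) + \frac{1}{22} = \left(-143\right) \left(-24\right) + \frac{1}{22} = 3432 + \frac{1}{22} = \frac{75505}{22}$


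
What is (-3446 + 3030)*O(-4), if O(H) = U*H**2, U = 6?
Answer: -39936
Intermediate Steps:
O(H) = 6*H**2
(-3446 + 3030)*O(-4) = (-3446 + 3030)*(6*(-4)**2) = -2496*16 = -416*96 = -39936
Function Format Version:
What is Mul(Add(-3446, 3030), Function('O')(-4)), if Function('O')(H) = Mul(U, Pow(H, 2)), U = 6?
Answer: -39936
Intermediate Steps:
Function('O')(H) = Mul(6, Pow(H, 2))
Mul(Add(-3446, 3030), Function('O')(-4)) = Mul(Add(-3446, 3030), Mul(6, Pow(-4, 2))) = Mul(-416, Mul(6, 16)) = Mul(-416, 96) = -39936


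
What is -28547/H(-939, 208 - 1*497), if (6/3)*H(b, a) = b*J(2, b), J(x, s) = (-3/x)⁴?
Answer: 913504/76059 ≈ 12.010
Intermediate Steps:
J(x, s) = 81/x⁴
H(b, a) = 81*b/32 (H(b, a) = (b*(81/2⁴))/2 = (b*(81*(1/16)))/2 = (b*(81/16))/2 = (81*b/16)/2 = 81*b/32)
-28547/H(-939, 208 - 1*497) = -28547/((81/32)*(-939)) = -28547/(-76059/32) = -28547*(-32/76059) = 913504/76059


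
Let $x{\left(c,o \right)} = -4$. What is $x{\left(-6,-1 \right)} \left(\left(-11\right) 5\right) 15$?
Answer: $3300$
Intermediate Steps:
$x{\left(-6,-1 \right)} \left(\left(-11\right) 5\right) 15 = - 4 \left(\left(-11\right) 5\right) 15 = \left(-4\right) \left(-55\right) 15 = 220 \cdot 15 = 3300$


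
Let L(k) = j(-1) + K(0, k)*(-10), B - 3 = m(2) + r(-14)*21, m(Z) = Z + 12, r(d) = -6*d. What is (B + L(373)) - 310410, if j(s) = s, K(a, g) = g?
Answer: -312360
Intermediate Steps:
m(Z) = 12 + Z
B = 1781 (B = 3 + ((12 + 2) - 6*(-14)*21) = 3 + (14 + 84*21) = 3 + (14 + 1764) = 3 + 1778 = 1781)
L(k) = -1 - 10*k (L(k) = -1 + k*(-10) = -1 - 10*k)
(B + L(373)) - 310410 = (1781 + (-1 - 10*373)) - 310410 = (1781 + (-1 - 3730)) - 310410 = (1781 - 3731) - 310410 = -1950 - 310410 = -312360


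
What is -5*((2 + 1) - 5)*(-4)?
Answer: -40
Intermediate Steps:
-5*((2 + 1) - 5)*(-4) = -5*(3 - 5)*(-4) = -5*(-2)*(-4) = 10*(-4) = -40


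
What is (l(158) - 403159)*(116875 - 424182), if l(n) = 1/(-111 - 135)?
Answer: 30477821679305/246 ≈ 1.2389e+11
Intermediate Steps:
l(n) = -1/246 (l(n) = 1/(-246) = -1/246)
(l(158) - 403159)*(116875 - 424182) = (-1/246 - 403159)*(116875 - 424182) = -99177115/246*(-307307) = 30477821679305/246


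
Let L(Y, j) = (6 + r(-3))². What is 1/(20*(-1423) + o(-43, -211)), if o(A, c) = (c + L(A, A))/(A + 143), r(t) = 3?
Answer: -10/284613 ≈ -3.5135e-5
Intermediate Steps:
L(Y, j) = 81 (L(Y, j) = (6 + 3)² = 9² = 81)
o(A, c) = (81 + c)/(143 + A) (o(A, c) = (c + 81)/(A + 143) = (81 + c)/(143 + A))
1/(20*(-1423) + o(-43, -211)) = 1/(20*(-1423) + (81 - 211)/(143 - 43)) = 1/(-28460 - 130/100) = 1/(-28460 + (1/100)*(-130)) = 1/(-28460 - 13/10) = 1/(-284613/10) = -10/284613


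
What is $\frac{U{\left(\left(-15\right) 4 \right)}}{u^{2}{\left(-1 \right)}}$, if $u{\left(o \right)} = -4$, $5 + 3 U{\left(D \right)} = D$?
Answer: $- \frac{65}{48} \approx -1.3542$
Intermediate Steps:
$U{\left(D \right)} = - \frac{5}{3} + \frac{D}{3}$
$\frac{U{\left(\left(-15\right) 4 \right)}}{u^{2}{\left(-1 \right)}} = \frac{- \frac{5}{3} + \frac{\left(-15\right) 4}{3}}{\left(-4\right)^{2}} = \frac{- \frac{5}{3} + \frac{1}{3} \left(-60\right)}{16} = \left(- \frac{5}{3} - 20\right) \frac{1}{16} = \left(- \frac{65}{3}\right) \frac{1}{16} = - \frac{65}{48}$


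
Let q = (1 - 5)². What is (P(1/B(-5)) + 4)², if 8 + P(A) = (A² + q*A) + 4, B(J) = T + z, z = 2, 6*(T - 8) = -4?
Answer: 1830609/614656 ≈ 2.9783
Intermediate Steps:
q = 16 (q = (-4)² = 16)
T = 22/3 (T = 8 + (⅙)*(-4) = 8 - ⅔ = 22/3 ≈ 7.3333)
B(J) = 28/3 (B(J) = 22/3 + 2 = 28/3)
P(A) = -4 + A² + 16*A (P(A) = -8 + ((A² + 16*A) + 4) = -8 + (4 + A² + 16*A) = -4 + A² + 16*A)
(P(1/B(-5)) + 4)² = ((-4 + (1/(28/3))² + 16/(28/3)) + 4)² = ((-4 + (3/28)² + 16*(3/28)) + 4)² = ((-4 + 9/784 + 12/7) + 4)² = (-1783/784 + 4)² = (1353/784)² = 1830609/614656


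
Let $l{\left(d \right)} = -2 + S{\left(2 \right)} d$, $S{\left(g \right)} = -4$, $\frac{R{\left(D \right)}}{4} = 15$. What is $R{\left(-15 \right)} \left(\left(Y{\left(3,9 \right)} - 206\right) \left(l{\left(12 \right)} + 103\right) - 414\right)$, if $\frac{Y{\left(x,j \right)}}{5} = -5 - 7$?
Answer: $-870720$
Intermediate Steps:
$Y{\left(x,j \right)} = -60$ ($Y{\left(x,j \right)} = 5 \left(-5 - 7\right) = 5 \left(-12\right) = -60$)
$R{\left(D \right)} = 60$ ($R{\left(D \right)} = 4 \cdot 15 = 60$)
$l{\left(d \right)} = -2 - 4 d$
$R{\left(-15 \right)} \left(\left(Y{\left(3,9 \right)} - 206\right) \left(l{\left(12 \right)} + 103\right) - 414\right) = 60 \left(\left(-60 - 206\right) \left(\left(-2 - 48\right) + 103\right) - 414\right) = 60 \left(- 266 \left(\left(-2 - 48\right) + 103\right) - 414\right) = 60 \left(- 266 \left(-50 + 103\right) - 414\right) = 60 \left(\left(-266\right) 53 - 414\right) = 60 \left(-14098 - 414\right) = 60 \left(-14512\right) = -870720$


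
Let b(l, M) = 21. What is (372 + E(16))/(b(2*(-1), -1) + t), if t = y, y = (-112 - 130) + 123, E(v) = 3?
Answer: -375/98 ≈ -3.8265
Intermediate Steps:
y = -119 (y = -242 + 123 = -119)
t = -119
(372 + E(16))/(b(2*(-1), -1) + t) = (372 + 3)/(21 - 119) = 375/(-98) = 375*(-1/98) = -375/98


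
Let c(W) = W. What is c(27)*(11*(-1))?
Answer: -297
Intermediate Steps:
c(27)*(11*(-1)) = 27*(11*(-1)) = 27*(-11) = -297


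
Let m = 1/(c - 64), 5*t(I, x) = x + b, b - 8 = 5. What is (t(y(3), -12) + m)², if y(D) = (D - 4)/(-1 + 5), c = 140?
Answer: 6561/144400 ≈ 0.045436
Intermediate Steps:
b = 13 (b = 8 + 5 = 13)
y(D) = -1 + D/4 (y(D) = (-4 + D)/4 = (-4 + D)*(¼) = -1 + D/4)
t(I, x) = 13/5 + x/5 (t(I, x) = (x + 13)/5 = (13 + x)/5 = 13/5 + x/5)
m = 1/76 (m = 1/(140 - 64) = 1/76 ≈ 0.013158)
(t(y(3), -12) + m)² = ((13/5 + (⅕)*(-12)) + 1/76)² = ((13/5 - 12/5) + 1/76)² = (⅕ + 1/76)² = (81/380)² = 6561/144400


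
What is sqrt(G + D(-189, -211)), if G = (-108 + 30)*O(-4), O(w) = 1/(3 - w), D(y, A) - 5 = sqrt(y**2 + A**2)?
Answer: sqrt(-301 + 49*sqrt(80242))/7 ≈ 16.647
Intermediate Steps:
D(y, A) = 5 + sqrt(A**2 + y**2) (D(y, A) = 5 + sqrt(y**2 + A**2) = 5 + sqrt(A**2 + y**2))
G = -78/7 (G = (-108 + 30)*(-1/(-3 - 4)) = -(-78)/(-7) = -(-78)*(-1)/7 = -78*1/7 = -78/7 ≈ -11.143)
sqrt(G + D(-189, -211)) = sqrt(-78/7 + (5 + sqrt((-211)**2 + (-189)**2))) = sqrt(-78/7 + (5 + sqrt(44521 + 35721))) = sqrt(-78/7 + (5 + sqrt(80242))) = sqrt(-43/7 + sqrt(80242))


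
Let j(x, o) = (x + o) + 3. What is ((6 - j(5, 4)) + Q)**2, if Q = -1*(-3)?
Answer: 9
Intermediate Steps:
Q = 3
j(x, o) = 3 + o + x (j(x, o) = (o + x) + 3 = 3 + o + x)
((6 - j(5, 4)) + Q)**2 = ((6 - (3 + 4 + 5)) + 3)**2 = ((6 - 1*12) + 3)**2 = ((6 - 12) + 3)**2 = (-6 + 3)**2 = (-3)**2 = 9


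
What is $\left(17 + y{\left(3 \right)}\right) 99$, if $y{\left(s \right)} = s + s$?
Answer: $2277$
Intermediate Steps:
$y{\left(s \right)} = 2 s$
$\left(17 + y{\left(3 \right)}\right) 99 = \left(17 + 2 \cdot 3\right) 99 = \left(17 + 6\right) 99 = 23 \cdot 99 = 2277$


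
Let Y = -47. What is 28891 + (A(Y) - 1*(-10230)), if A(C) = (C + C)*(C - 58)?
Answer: 48991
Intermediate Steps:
A(C) = 2*C*(-58 + C) (A(C) = (2*C)*(-58 + C) = 2*C*(-58 + C))
28891 + (A(Y) - 1*(-10230)) = 28891 + (2*(-47)*(-58 - 47) - 1*(-10230)) = 28891 + (2*(-47)*(-105) + 10230) = 28891 + (9870 + 10230) = 28891 + 20100 = 48991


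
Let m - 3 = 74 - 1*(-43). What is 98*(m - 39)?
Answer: 7938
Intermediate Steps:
m = 120 (m = 3 + (74 - 1*(-43)) = 3 + (74 + 43) = 3 + 117 = 120)
98*(m - 39) = 98*(120 - 39) = 98*81 = 7938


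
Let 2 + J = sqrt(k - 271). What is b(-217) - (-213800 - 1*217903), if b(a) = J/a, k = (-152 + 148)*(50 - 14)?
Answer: 93679553/217 - I*sqrt(415)/217 ≈ 4.317e+5 - 0.093878*I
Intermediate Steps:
k = -144 (k = -4*36 = -144)
J = -2 + I*sqrt(415) (J = -2 + sqrt(-144 - 271) = -2 + sqrt(-415) = -2 + I*sqrt(415) ≈ -2.0 + 20.372*I)
b(a) = (-2 + I*sqrt(415))/a
b(-217) - (-213800 - 1*217903) = (-2 + I*sqrt(415))/(-217) - (-213800 - 1*217903) = -(-2 + I*sqrt(415))/217 - (-213800 - 217903) = (2/217 - I*sqrt(415)/217) - 1*(-431703) = (2/217 - I*sqrt(415)/217) + 431703 = 93679553/217 - I*sqrt(415)/217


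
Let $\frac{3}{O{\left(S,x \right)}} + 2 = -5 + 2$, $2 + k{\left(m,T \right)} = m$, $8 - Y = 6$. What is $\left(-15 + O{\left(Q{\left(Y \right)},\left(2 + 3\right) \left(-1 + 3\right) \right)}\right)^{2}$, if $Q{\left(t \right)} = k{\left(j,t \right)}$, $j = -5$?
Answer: $\frac{6084}{25} \approx 243.36$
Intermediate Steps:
$Y = 2$ ($Y = 8 - 6 = 2$)
$k{\left(m,T \right)} = -2 + m$
$Q{\left(t \right)} = -7$ ($Q{\left(t \right)} = -2 - 5 = -7$)
$O{\left(S,x \right)} = - \frac{3}{5}$ ($O{\left(S,x \right)} = \frac{3}{-2 + \left(-5 + 2\right)} = \frac{3}{-2 - 3} = \frac{3}{-5} = 3 \left(- \frac{1}{5}\right) = - \frac{3}{5}$)
$\left(-15 + O{\left(Q{\left(Y \right)},\left(2 + 3\right) \left(-1 + 3\right) \right)}\right)^{2} = \left(-15 - \frac{3}{5}\right)^{2} = \left(- \frac{78}{5}\right)^{2} = \frac{6084}{25}$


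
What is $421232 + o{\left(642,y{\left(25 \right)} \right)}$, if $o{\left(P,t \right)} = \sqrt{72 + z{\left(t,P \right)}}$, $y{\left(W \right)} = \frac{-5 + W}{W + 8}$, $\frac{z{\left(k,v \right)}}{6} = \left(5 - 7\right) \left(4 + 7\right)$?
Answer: $421232 + 2 i \sqrt{15} \approx 4.2123 \cdot 10^{5} + 7.746 i$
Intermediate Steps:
$z{\left(k,v \right)} = -132$ ($z{\left(k,v \right)} = 6 \left(5 - 7\right) \left(4 + 7\right) = 6 \left(\left(-2\right) 11\right) = 6 \left(-22\right) = -132$)
$y{\left(W \right)} = \frac{-5 + W}{8 + W}$
$o{\left(P,t \right)} = 2 i \sqrt{15}$ ($o{\left(P,t \right)} = \sqrt{72 - 132} = \sqrt{-60} = 2 i \sqrt{15}$)
$421232 + o{\left(642,y{\left(25 \right)} \right)} = 421232 + 2 i \sqrt{15}$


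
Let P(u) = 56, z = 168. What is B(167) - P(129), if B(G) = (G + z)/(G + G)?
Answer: -18369/334 ≈ -54.997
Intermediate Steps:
B(G) = (168 + G)/(2*G) (B(G) = (G + 168)/(G + G) = (168 + G)/((2*G)) = (168 + G)*(1/(2*G)) = (168 + G)/(2*G))
B(167) - P(129) = (½)*(168 + 167)/167 - 1*56 = (½)*(1/167)*335 - 56 = 335/334 - 56 = -18369/334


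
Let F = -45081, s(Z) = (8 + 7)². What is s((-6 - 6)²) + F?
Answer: -44856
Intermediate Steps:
s(Z) = 225 (s(Z) = 15² = 225)
s((-6 - 6)²) + F = 225 - 45081 = -44856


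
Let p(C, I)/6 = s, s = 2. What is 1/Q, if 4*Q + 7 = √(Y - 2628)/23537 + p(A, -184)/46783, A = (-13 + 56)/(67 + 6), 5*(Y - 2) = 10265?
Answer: -16974245214018343526/29703841263547188803 - 103028467215586*I*√573/29703841263547188803 ≈ -0.57145 - 8.3028e-5*I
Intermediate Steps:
Y = 2055 (Y = 2 + (⅕)*10265 = 2 + 2053 = 2055)
A = 43/73 ≈ 0.58904
p(C, I) = 12 (p(C, I) = 6*2 = 12)
Q = -327469/187132 + I*√573/94148 (Q = -7/4 + (√(2055 - 2628)/23537 + 12/46783)/4 = -7/4 + (√(-573)*(1/23537) + 12*(1/46783))/4 = -7/4 + ((I*√573)*(1/23537) + 12/46783)/4 = -7/4 + (I*√573/23537 + 12/46783)/4 = -7/4 + (12/46783 + I*√573/23537)/4 = -7/4 + (3/46783 + I*√573/94148) = -327469/187132 + I*√573/94148 ≈ -1.7499 + 0.00025425*I)
1/Q = 1/(-327469/187132 + I*√573/94148)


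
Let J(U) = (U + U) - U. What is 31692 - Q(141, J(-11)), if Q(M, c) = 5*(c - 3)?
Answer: 31762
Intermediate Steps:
J(U) = U (J(U) = 2*U - U = U)
Q(M, c) = -15 + 5*c (Q(M, c) = 5*(-3 + c) = -15 + 5*c)
31692 - Q(141, J(-11)) = 31692 - (-15 + 5*(-11)) = 31692 - (-15 - 55) = 31692 - 1*(-70) = 31692 + 70 = 31762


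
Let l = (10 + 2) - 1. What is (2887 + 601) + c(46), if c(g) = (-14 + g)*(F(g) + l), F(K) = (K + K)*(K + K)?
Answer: 274688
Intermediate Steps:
l = 11 (l = 12 - 1 = 11)
F(K) = 4*K² (F(K) = (2*K)*(2*K) = 4*K²)
c(g) = (-14 + g)*(11 + 4*g²) (c(g) = (-14 + g)*(4*g² + 11) = (-14 + g)*(11 + 4*g²))
(2887 + 601) + c(46) = (2887 + 601) + (-154 - 56*46² + 4*46³ + 11*46) = 3488 + (-154 - 56*2116 + 4*97336 + 506) = 3488 + (-154 - 118496 + 389344 + 506) = 3488 + 271200 = 274688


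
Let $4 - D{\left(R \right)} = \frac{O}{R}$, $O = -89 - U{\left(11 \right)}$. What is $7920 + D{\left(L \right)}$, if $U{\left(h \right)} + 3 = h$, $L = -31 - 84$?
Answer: $\frac{911163}{115} \approx 7923.2$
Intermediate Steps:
$L = -115$ ($L = -31 - 84 = -115$)
$U{\left(h \right)} = -3 + h$
$O = -97$ ($O = -89 - \left(-3 + 11\right) = -89 - 8 = -97$)
$D{\left(R \right)} = 4 + \frac{97}{R}$ ($D{\left(R \right)} = 4 - - \frac{97}{R} = 4 + \frac{97}{R}$)
$7920 + D{\left(L \right)} = 7920 + \left(4 + \frac{97}{-115}\right) = 7920 + \left(4 + 97 \left(- \frac{1}{115}\right)\right) = 7920 + \left(4 - \frac{97}{115}\right) = 7920 + \frac{363}{115} = \frac{911163}{115}$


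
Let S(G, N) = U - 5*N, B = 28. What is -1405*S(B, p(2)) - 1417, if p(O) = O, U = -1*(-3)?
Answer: 8418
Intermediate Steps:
U = 3
S(G, N) = 3 - 5*N
-1405*S(B, p(2)) - 1417 = -1405*(3 - 5*2) - 1417 = -1405*(3 - 10) - 1417 = -1405*(-7) - 1417 = 9835 - 1417 = 8418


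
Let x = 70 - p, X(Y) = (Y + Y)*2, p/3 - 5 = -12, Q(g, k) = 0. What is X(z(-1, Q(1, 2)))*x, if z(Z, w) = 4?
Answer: 1456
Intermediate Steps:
p = -21 (p = 15 + 3*(-12) = 15 - 36 = -21)
X(Y) = 4*Y (X(Y) = (2*Y)*2 = 4*Y)
x = 91 (x = 70 - 1*(-21) = 70 + 21 = 91)
X(z(-1, Q(1, 2)))*x = (4*4)*91 = 16*91 = 1456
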